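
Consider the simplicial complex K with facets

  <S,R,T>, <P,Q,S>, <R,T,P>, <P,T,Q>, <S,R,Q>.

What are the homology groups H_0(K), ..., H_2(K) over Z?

H_0 = Z,  H_1 = Z,  H_2 = 0.

Fix the vertex order P < Q < R < S < T and write every simplex with vertices in increasing order. Then dim K = 2 and the simplices of K are:

  0-simplices (5): P, Q, R, S, T
  1-simplices (10): PQ, PR, PS, PT, QR, QS, QT, RS, RT, ST
  2-simplices (5): PQS, PQT, PRT, QRS, RST

Hence C_0 ≅ Z^5, C_1 ≅ Z^10, C_2 ≅ Z^5.

The boundary map ∂_1: C_1 → C_0 maps an edge to its endpoints' difference, ∂[p,q] = q − p. For instance
  ∂PT = T − P.
As a 5×10 matrix over Z this has rank 4, with invariant factors (1,1,1,1).

Boundary ∂_2: C_2 → C_1 maps a triangle to the signed sum of its edges. For instance
  ∂PQS = QS − PS + PQ,
  ∂PRT = RT − PT + PR.
This gives a 10×5 integer matrix of rank 5; reducing to Smith normal form yields diagonal entries (1,1,1,1,1).

Now H_k = ker ∂_k / im ∂_{k+1}, so:

  H_0: rank C_0 − rank ∂_1 = 5 − 4 = 1, and the invariant factors of ∂_1 are all 1, so H_0 = Z.
  H_1: rank ker ∂_1 − rank ∂_2 = (10 − 4) − 5 = 1, and the invariant factors of ∂_2 are all 1, so H_1 = Z.
  H_2: rank ker ∂_2 − rank ∂_3 = (5 − 5) − 0 = 0, and there is no ∂_3, so H_2 = 0.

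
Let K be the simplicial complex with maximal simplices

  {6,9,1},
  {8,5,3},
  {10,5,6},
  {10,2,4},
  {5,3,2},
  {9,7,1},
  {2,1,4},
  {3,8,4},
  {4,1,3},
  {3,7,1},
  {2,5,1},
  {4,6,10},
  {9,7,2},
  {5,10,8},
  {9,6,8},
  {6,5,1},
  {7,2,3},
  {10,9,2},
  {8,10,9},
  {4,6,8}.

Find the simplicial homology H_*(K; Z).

Order the vertices as 1 < 2 < 3 < 4 < 5 < 6 < 7 < 8 < 9 < 10. Listing each simplex with vertices in this order, K has dimension 2 with simplices:

  0-simplices (10): [1], [2], [3], [4], [5], [6], [7], [8], [9], [10]
  1-simplices (30): (30 of them)
  2-simplices (20): (20 of them)

giving chain groups C_0 ≅ Z^10, C_1 ≅ Z^30, C_2 ≅ Z^20.

Boundary ∂_1: C_1 → C_0 is given by ∂[p,q] = [q] − [p]. For instance
  ∂[5,10] = [10] − [5].
The resulting 10×30 matrix has rank 9, and its Smith normal form has invariant factors (1,1,1,1,1,1,1,1,1).

∂_2: C_2 → C_1 acts by ∂[p,q,r] = [q,r] − [p,r] + [p,q]. For instance
  ∂[1,3,4] = [3,4] − [1,4] + [1,3],
  ∂[2,3,7] = [3,7] − [2,7] + [2,3].
The 30×20 boundary matrix has rank 20 and Smith normal form diag(1,1,1,1,1,1,1,1,1,1,1,1,1,1,1,1,1,1,1,2).

Computing H_k = (kernel of ∂_k) / (image of ∂_{k+1}):

  H_0: rank C_0 − rank ∂_1 = 10 − 9 = 1, and the invariant factors of ∂_1 are all 1, so H_0 ≅ Z.
  H_1: rank ker ∂_1 − rank ∂_2 = (30 − 9) − 20 = 1, and ∂_2 has invariant factor 2 > 1, so H_1 ≅ Z × Z/2.
  H_2: rank ker ∂_2 − rank ∂_3 = (20 − 20) − 0 = 0, and there is no ∂_3, so H_2 ≅ 0.

H_0 ≅ Z,  H_1 ≅ Z × Z/2,  H_2 = 0.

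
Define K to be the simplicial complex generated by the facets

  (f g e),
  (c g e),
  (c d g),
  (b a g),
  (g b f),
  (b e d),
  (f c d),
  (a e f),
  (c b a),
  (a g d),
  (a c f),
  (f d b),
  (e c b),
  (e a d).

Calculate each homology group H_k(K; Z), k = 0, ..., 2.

K has 7 vertices, 21 edges, 14 triangles.
rank ∂_0 = 0, rank ∂_1 = 6 ⇒ b_0 = 7 − 0 − 6 = 1; all invariant factors of ∂_1 are 1 so no torsion. So H_0 ≅ Z.
rank ∂_1 = 6, rank ∂_2 = 13 ⇒ b_1 = 21 − 6 − 13 = 2; all invariant factors of ∂_2 are 1 so no torsion. So H_1 ≅ Z^2.
rank ∂_2 = 13, rank ∂_3 = 0 ⇒ b_2 = 14 − 13 − 0 = 1. So H_2 ≅ Z.

H_0 ≅ Z,  H_1 ≅ Z^2,  H_2 ≅ Z.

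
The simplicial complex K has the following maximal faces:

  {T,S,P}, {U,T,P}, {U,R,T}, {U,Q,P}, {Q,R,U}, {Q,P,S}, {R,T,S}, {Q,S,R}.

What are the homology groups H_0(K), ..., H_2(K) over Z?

Fix the vertex order P < Q < R < S < T < U and write every simplex with vertices in increasing order. Then dim K = 2 and the simplices of K are:

  0-simplices (6): P, Q, R, S, T, U
  1-simplices (12): PQ, PS, PT, PU, QR, QS, QU, RS, RT, RU, ST, TU
  2-simplices (8): PQS, PQU, PST, PTU, QRS, QRU, RST, RTU

giving chain groups C_0 ≅ Z^6, C_1 ≅ Z^12, C_2 ≅ Z^8.

Boundary ∂_1: C_1 → C_0 maps an edge to its endpoints' difference, ∂[p,q] = q − p. For instance
  ∂PT = T − P.
The resulting 6×12 matrix has rank 5, and its Smith normal form has invariant factors (1,1,1,1,1).

The boundary map ∂_2: C_2 → C_1 sends each 2-simplex [p,q,r] to [q,r] − [p,r] + [p,q]. For instance
  ∂QRU = RU − QU + QR,
  ∂RTU = TU − RU + RT.
As a 12×8 matrix over Z this has rank 7, with invariant factors (1,1,1,1,1,1,1).

Computing H_k = (kernel of ∂_k) / (image of ∂_{k+1}):

  H_0: rank C_0 − rank ∂_1 = 6 − 5 = 1, and the invariant factors of ∂_1 are all 1, so H_0 ≅ Z.
  H_1: rank ker ∂_1 − rank ∂_2 = (12 − 5) − 7 = 0, and the invariant factors of ∂_2 are all 1, so H_1 ≅ 0.
  H_2: rank ker ∂_2 − rank ∂_3 = (8 − 7) − 0 = 1, and there is no ∂_3, so H_2 ≅ Z.

(K is a triangulation of the 2-sphere S^2.)

H_0 = Z,  H_1 = 0,  H_2 = Z.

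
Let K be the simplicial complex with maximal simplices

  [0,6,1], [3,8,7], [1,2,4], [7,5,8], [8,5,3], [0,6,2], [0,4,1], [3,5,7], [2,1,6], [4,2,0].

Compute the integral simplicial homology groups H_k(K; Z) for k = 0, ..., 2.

H_0 ≅ Z^2,  H_1 = 0,  H_2 ≅ Z^2.

Take the total order 0 < 1 < 2 < 3 < 4 < 5 < 6 < 7 < 8 on the vertex set. Then K (dimension 2) consists of the simplices:

  0-simplices (9): [0], [1], [2], [3], [4], [5], [6], [7], [8]
  1-simplices (15): [0,1], [0,2], [0,4], [0,6], [1,2], [1,4], [1,6], [2,4], [2,6], [3,5], [3,7], [3,8], [5,7], [5,8], [7,8]
  2-simplices (10): [0,1,4], [0,1,6], [0,2,4], [0,2,6], [1,2,4], [1,2,6], [3,5,7], [3,5,8], [3,7,8], [5,7,8]

Hence C_0 ≅ Z^9, C_1 ≅ Z^15, C_2 ≅ Z^10.

Boundary ∂_1: C_1 → C_0 is given by ∂[p,q] = [q] − [p].
As a 9×15 matrix over Z this has rank 7, with invariant factors (1,1,1,1,1,1,1).

The boundary map ∂_2: C_2 → C_1 sends each 2-simplex [p,q,r] to [q,r] − [p,r] + [p,q]. For instance
  ∂[5,7,8] = [7,8] − [5,8] + [5,7],
  ∂[1,2,4] = [2,4] − [1,4] + [1,2].
As a 15×10 matrix over Z this has rank 8, with invariant factors (1,1,1,1,1,1,1,1).

Computing H_k = (kernel of ∂_k) / (image of ∂_{k+1}):

  H_0: rank C_0 − rank ∂_1 = 9 − 7 = 2, and the invariant factors of ∂_1 are all 1, so H_0 = Z^2.
  H_1: rank ker ∂_1 − rank ∂_2 = (15 − 7) − 8 = 0, and the invariant factors of ∂_2 are all 1, so H_1 = 0.
  H_2: rank ker ∂_2 − rank ∂_3 = (10 − 8) − 0 = 2, and there is no ∂_3, so H_2 = Z^2.

As a check, the Euler characteristic is 9 − 15 + 10 = 4, which agrees with 2 − 0 + 2 = 4.
(K is a triangulation of the disjoint union of the 2-sphere S^2 and the 2-sphere S^2.)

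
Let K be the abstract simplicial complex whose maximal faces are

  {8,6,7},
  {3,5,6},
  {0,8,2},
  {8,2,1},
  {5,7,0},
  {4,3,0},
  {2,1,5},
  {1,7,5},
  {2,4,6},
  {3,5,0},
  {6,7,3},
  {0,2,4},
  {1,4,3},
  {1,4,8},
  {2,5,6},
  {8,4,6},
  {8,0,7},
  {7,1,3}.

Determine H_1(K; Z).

H_1 ≅ Z × Z/2.

Take the total order 0 < 1 < 2 < 3 < 4 < 5 < 6 < 7 < 8 on the vertex set. Then K (dimension 2) consists of the simplices:

  0-simplices (9): [0], [1], [2], [3], [4], [5], [6], [7], [8]
  1-simplices (27): (27 of them)
  2-simplices (18): [0,2,4], [0,2,8], [0,3,4], [0,3,5], [0,5,7], [0,7,8], [1,2,5], [1,2,8], [1,3,4], [1,3,7], [1,4,8], [1,5,7], [2,4,6], [2,5,6], [3,5,6], [3,6,7], [4,6,8], [6,7,8]

giving chain groups C_0 ≅ Z^9, C_1 ≅ Z^27, C_2 ≅ Z^18.

∂_1: C_1 → C_0 maps an edge to its endpoints' difference, ∂[p,q] = q − p.
As a 9×27 matrix over Z this has rank 8, with invariant factors (1,1,1,1,1,1,1,1).

∂_2: C_2 → C_1 acts by ∂[p,q,r] = [q,r] − [p,r] + [p,q]. For instance
  ∂[0,7,8] = [7,8] − [0,8] + [0,7],
  ∂[0,3,4] = [3,4] − [0,4] + [0,3].
This gives a 27×18 integer matrix of rank 18; reducing to Smith normal form yields diagonal entries (1,1,1,1,1,1,1,1,1,1,1,1,1,1,1,1,1,2).

Reading off H_k = ker ∂_k / im ∂_{k+1}:

  H_1: rank ker ∂_1 − rank ∂_2 = (27 − 8) − 18 = 1, and ∂_2 has invariant factor 2 > 1, so H_1 = Z × Z/2.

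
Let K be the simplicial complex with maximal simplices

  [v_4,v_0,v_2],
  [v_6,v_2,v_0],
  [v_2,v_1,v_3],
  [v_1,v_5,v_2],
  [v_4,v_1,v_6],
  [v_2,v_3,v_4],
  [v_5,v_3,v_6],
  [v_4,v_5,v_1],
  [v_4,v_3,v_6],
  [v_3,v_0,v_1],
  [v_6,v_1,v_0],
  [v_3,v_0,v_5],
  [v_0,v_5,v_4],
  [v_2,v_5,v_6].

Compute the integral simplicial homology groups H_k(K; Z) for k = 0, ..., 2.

H_0 ≅ Z,  H_1 ≅ Z^2,  H_2 ≅ Z.

Take the total order v_0 < v_1 < v_2 < v_3 < v_4 < v_5 < v_6 on the vertex set. Then K (dimension 2) consists of the simplices:

  0-simplices (7): [v_0], [v_1], [v_2], [v_3], [v_4], [v_5], [v_6]
  1-simplices (21): (21 of them)
  2-simplices (14): (14 of them)

so the chain groups are C_0 ≅ Z^7, C_1 ≅ Z^21, C_2 ≅ Z^14.

Boundary ∂_1: C_1 → C_0 maps an edge to its endpoints' difference, ∂[p,q] = q − p.
As a 7×21 matrix over Z this has rank 6, with invariant factors (1,1,1,1,1,1).

Boundary ∂_2: C_2 → C_1 acts by ∂[p,q,r] = [q,r] − [p,r] + [p,q]. For instance
  ∂[v_1,v_4,v_6] = [v_4,v_6] − [v_1,v_6] + [v_1,v_4],
  ∂[v_3,v_5,v_6] = [v_5,v_6] − [v_3,v_6] + [v_3,v_5].
The resulting 21×14 matrix has rank 13, and its Smith normal form has invariant factors (1,1,1,1,1,1,1,1,1,1,1,1,1).

Computing H_k = (kernel of ∂_k) / (image of ∂_{k+1}):

  H_0: rank C_0 − rank ∂_1 = 7 − 6 = 1, and the invariant factors of ∂_1 are all 1, so H_0 = Z.
  H_1: rank ker ∂_1 − rank ∂_2 = (21 − 6) − 13 = 2, and the invariant factors of ∂_2 are all 1, so H_1 = Z^2.
  H_2: rank ker ∂_2 − rank ∂_3 = (14 − 13) − 0 = 1, and there is no ∂_3, so H_2 = Z.

As a check, the Euler characteristic is 7 − 21 + 14 = 0, which agrees with 1 − 2 + 1 = 0.
(K is a triangulation of the torus T^2.)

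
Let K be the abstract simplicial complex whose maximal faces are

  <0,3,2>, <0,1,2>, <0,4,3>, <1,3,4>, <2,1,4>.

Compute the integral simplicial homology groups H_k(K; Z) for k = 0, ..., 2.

H_0 ≅ Z,  H_1 ≅ Z,  H_2 = 0.

We work with the vertex ordering 0 < 1 < 2 < 3 < 4. The simplices of K, each written with vertices in increasing order, are:

  0-simplices (5): [0], [1], [2], [3], [4]
  1-simplices (10): [0,1], [0,2], [0,3], [0,4], [1,2], [1,3], [1,4], [2,3], [2,4], [3,4]
  2-simplices (5): [0,1,2], [0,2,3], [0,3,4], [1,2,4], [1,3,4]

so the chain groups are C_0 ≅ Z^5, C_1 ≅ Z^10, C_2 ≅ Z^5.

The boundary map ∂_1: C_1 → C_0 is given by ∂[p,q] = [q] − [p].
The 5×10 boundary matrix has rank 4 and Smith normal form diag(1,1,1,1).

∂_2: C_2 → C_1 sends each 2-simplex [p,q,r] to [q,r] − [p,r] + [p,q]. For instance
  ∂[0,2,3] = [2,3] − [0,3] + [0,2],
  ∂[0,1,2] = [1,2] − [0,2] + [0,1].
This gives a 10×5 integer matrix of rank 5; reducing to Smith normal form yields diagonal entries (1,1,1,1,1).

From H_k ≅ ker(∂_k) / im(∂_{k+1}) we obtain:

  H_0: rank C_0 − rank ∂_1 = 5 − 4 = 1, and the invariant factors of ∂_1 are all 1, so H_0 ≅ Z.
  H_1: rank ker ∂_1 − rank ∂_2 = (10 − 4) − 5 = 1, and the invariant factors of ∂_2 are all 1, so H_1 ≅ Z.
  H_2: rank ker ∂_2 − rank ∂_3 = (5 − 5) − 0 = 0, and there is no ∂_3, so H_2 ≅ 0.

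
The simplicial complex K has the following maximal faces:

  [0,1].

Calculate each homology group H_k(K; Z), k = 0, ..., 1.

Take the total order 0 < 1 on the vertex set. Then K (dimension 1) consists of the simplices:

  0-simplices (2): [0], [1]
  1-simplices (1): [0,1]

so the chain groups are C_0 ≅ Z^2, C_1 ≅ Z^1.

∂_1: C_1 → C_0 is given by ∂[p,q] = [q] − [p].
The resulting 2×1 matrix has rank 1, and its Smith normal form has invariant factors (1).

Computing H_k = (kernel of ∂_k) / (image of ∂_{k+1}):

  H_0: rank C_0 − rank ∂_1 = 2 − 1 = 1, and the invariant factors of ∂_1 are all 1, so H_0 = Z.
  H_1: rank ker ∂_1 − rank ∂_2 = (1 − 1) − 0 = 0, and there is no ∂_2, so H_1 = 0.

As a check, the Euler characteristic is 2 − 1 = 1, which agrees with 1 − 0 = 1.
(K is a triangulation of the 1-simplex.)

H_0 = Z,  H_1 = 0.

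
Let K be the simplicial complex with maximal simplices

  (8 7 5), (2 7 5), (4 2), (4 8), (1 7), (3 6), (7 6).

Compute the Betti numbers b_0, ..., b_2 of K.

Fix the vertex order 1 < 2 < 3 < 4 < 5 < 6 < 7 < 8 and write every simplex with vertices in increasing order. Then dim K = 2 and the simplices of K are:

  0-simplices (8): [1], [2], [3], [4], [5], [6], [7], [8]
  1-simplices (10): [1,7], [2,4], [2,5], [2,7], [3,6], [4,8], [5,7], [5,8], [6,7], [7,8]
  2-simplices (2): [2,5,7], [5,7,8]

giving chain groups C_0 ≅ Z^8, C_1 ≅ Z^10, C_2 ≅ Z^2.

∂_1: C_1 → C_0 maps an edge to its endpoints' difference, ∂[p,q] = q − p. For instance
  ∂[2,5] = [5] − [2].
This gives a 8×10 integer matrix of rank 7; reducing to Smith normal form yields diagonal entries (1,1,1,1,1,1,1).

∂_2: C_2 → C_1 sends each 2-simplex [p,q,r] to [q,r] − [p,r] + [p,q]. For instance
  ∂[2,5,7] = [5,7] − [2,7] + [2,5],
  ∂[5,7,8] = [7,8] − [5,8] + [5,7].
The resulting 10×2 matrix has rank 2, and its Smith normal form has invariant factors (1,1).

From H_k ≅ ker(∂_k) / im(∂_{k+1}) we obtain:

  H_0: rank C_0 − rank ∂_1 = 8 − 7 = 1, and the invariant factors of ∂_1 are all 1, so H_0 ≅ Z.
  H_1: rank ker ∂_1 − rank ∂_2 = (10 − 7) − 2 = 1, and the invariant factors of ∂_2 are all 1, so H_1 ≅ Z.
  H_2: rank ker ∂_2 − rank ∂_3 = (2 − 2) − 0 = 0, and there is no ∂_3, so H_2 ≅ 0.

As a check, the Euler characteristic is 8 − 10 + 2 = 0, which agrees with 1 − 1 + 0 = 0.

Hence the Betti numbers are b_0 = 1, b_1 = 1, b_2 = 0.

b_0 = 1, b_1 = 1, b_2 = 0.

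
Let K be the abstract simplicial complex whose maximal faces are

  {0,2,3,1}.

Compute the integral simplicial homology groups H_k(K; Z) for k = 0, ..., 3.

H_0 = Z,  H_1 = 0,  H_2 = 0,  H_3 = 0.

Take the total order 0 < 1 < 2 < 3 on the vertex set. Then K (dimension 3) consists of the simplices:

  0-simplices (4): [0], [1], [2], [3]
  1-simplices (6): [0,1], [0,2], [0,3], [1,2], [1,3], [2,3]
  2-simplices (4): [0,1,2], [0,1,3], [0,2,3], [1,2,3]
  3-simplices (1): [0,1,2,3]

giving chain groups C_0 ≅ Z^4, C_1 ≅ Z^6, C_2 ≅ Z^4, C_3 ≅ Z^1.

∂_1: C_1 → C_0 maps an edge to its endpoints' difference, ∂[p,q] = q − p. For instance
  ∂[0,3] = [3] − [0].
The 4×6 boundary matrix has rank 3 and Smith normal form diag(1,1,1).

The boundary map ∂_2: C_2 → C_1 acts by ∂[p,q,r] = [q,r] − [p,r] + [p,q]. For instance
  ∂[1,2,3] = [2,3] − [1,3] + [1,2],
  ∂[0,1,2] = [1,2] − [0,2] + [0,1].
The resulting 6×4 matrix has rank 3, and its Smith normal form has invariant factors (1,1,1).

Boundary ∂_3: C_3 → C_2 sends each 3-simplex σ to the alternating sum Σ_i (−1)^i (σ with its i-th vertex removed). For instance
  ∂[0,1,2,3] = [1,2,3] − [0,2,3] + [0,1,3] − [0,1,2].
The resulting 4×1 matrix has rank 1, and its Smith normal form has invariant factors (1).

Reading off H_k = ker ∂_k / im ∂_{k+1}:

  H_0: rank C_0 − rank ∂_1 = 4 − 3 = 1, and the invariant factors of ∂_1 are all 1, so H_0 ≅ Z.
  H_1: rank ker ∂_1 − rank ∂_2 = (6 − 3) − 3 = 0, and the invariant factors of ∂_2 are all 1, so H_1 ≅ 0.
  H_2: rank ker ∂_2 − rank ∂_3 = (4 − 3) − 1 = 0, and the invariant factors of ∂_3 are all 1, so H_2 ≅ 0.
  H_3: rank ker ∂_3 − rank ∂_4 = (1 − 1) − 0 = 0, and there is no ∂_4, so H_3 ≅ 0.

As a check, the Euler characteristic is 4 − 6 + 4 − 1 = 1, which agrees with 1 − 0 + 0 − 0 = 1.
(K is a triangulation of the 3-simplex.)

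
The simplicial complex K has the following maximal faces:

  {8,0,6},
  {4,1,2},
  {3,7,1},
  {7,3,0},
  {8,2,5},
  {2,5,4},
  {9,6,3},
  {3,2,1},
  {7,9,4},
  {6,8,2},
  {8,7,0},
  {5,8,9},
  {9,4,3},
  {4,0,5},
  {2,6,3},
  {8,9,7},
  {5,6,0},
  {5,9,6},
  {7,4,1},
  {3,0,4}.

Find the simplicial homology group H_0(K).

H_0 ≅ Z.

Fix the vertex order 0 < 1 < 2 < 3 < 4 < 5 < 6 < 7 < 8 < 9 and write every simplex with vertices in increasing order. Then dim K = 2 and the simplices of K are:

  0-simplices (10): [0], [1], [2], [3], [4], [5], [6], [7], [8], [9]
  1-simplices (30): (30 of them)
  2-simplices (20): (20 of them)

giving chain groups C_0 ≅ Z^10, C_1 ≅ Z^30, C_2 ≅ Z^20.

∂_1: C_1 → C_0 is given by ∂[p,q] = [q] − [p]. For instance
  ∂[2,5] = [5] − [2].
The resulting 10×30 matrix has rank 9, and its Smith normal form has invariant factors (1,1,1,1,1,1,1,1,1).

∂_2: C_2 → C_1 maps a triangle to the signed sum of its edges. For instance
  ∂[0,3,7] = [3,7] − [0,7] + [0,3],
  ∂[4,7,9] = [7,9] − [4,9] + [4,7].
This gives a 30×20 integer matrix of rank 20; reducing to Smith normal form yields diagonal entries (1,1,1,1,1,1,1,1,1,1,1,1,1,1,1,1,1,1,1,2).

Computing H_k = (kernel of ∂_k) / (image of ∂_{k+1}):

  H_0: rank C_0 − rank ∂_1 = 10 − 9 = 1, and the invariant factors of ∂_1 are all 1, so H_0 = Z.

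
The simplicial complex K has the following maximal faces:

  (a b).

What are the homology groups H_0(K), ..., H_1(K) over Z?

H_0 = Z,  H_1 = 0.

Fix the vertex order a < b and write every simplex with vertices in increasing order. Then dim K = 1 and the simplices of K are:

  0-simplices (2): a, b
  1-simplices (1): ab

so the chain groups are C_0 ≅ Z^2, C_1 ≅ Z^1.

∂_1: C_1 → C_0 is given by ∂[p,q] = [q] − [p].
The resulting 2×1 matrix has rank 1, and its Smith normal form has invariant factors (1).

Now H_k = ker ∂_k / im ∂_{k+1}, so:

  H_0: rank C_0 − rank ∂_1 = 2 − 1 = 1, and the invariant factors of ∂_1 are all 1, so H_0 = Z.
  H_1: rank ker ∂_1 − rank ∂_2 = (1 − 1) − 0 = 0, and there is no ∂_2, so H_1 = 0.

As a check, the Euler characteristic is 2 − 1 = 1, which agrees with 1 − 0 = 1.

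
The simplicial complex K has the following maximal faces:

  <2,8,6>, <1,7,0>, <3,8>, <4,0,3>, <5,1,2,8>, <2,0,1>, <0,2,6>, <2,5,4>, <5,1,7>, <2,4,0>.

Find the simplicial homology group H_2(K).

Order the vertices as 0 < 1 < 2 < 3 < 4 < 5 < 6 < 7 < 8. Listing each simplex with vertices in this order, K has dimension 3 with simplices:

  0-simplices (9): [0], [1], [2], [3], [4], [5], [6], [7], [8]
  1-simplices (20): [0,1], [0,2], [0,3], [0,4], [0,6], [0,7], [1,2], [1,5], [1,7], [1,8], [2,4], [2,5], [2,6], [2,8], [3,4], [3,8], [4,5], [5,7], [5,8], [6,8]
  2-simplices (12): [0,1,2], [0,1,7], [0,2,4], [0,2,6], [0,3,4], [1,2,5], [1,2,8], [1,5,7], [1,5,8], [2,4,5], [2,5,8], [2,6,8]
  3-simplices (1): [1,2,5,8]

giving chain groups C_0 ≅ Z^9, C_1 ≅ Z^20, C_2 ≅ Z^12, C_3 ≅ Z^1.

∂_1: C_1 → C_0 is given by ∂[p,q] = [q] − [p].
The resulting 9×20 matrix has rank 8, and its Smith normal form has invariant factors (1,1,1,1,1,1,1,1).

∂_2: C_2 → C_1 sends each 2-simplex [p,q,r] to [q,r] − [p,r] + [p,q]. For instance
  ∂[0,3,4] = [3,4] − [0,4] + [0,3],
  ∂[1,2,8] = [2,8] − [1,8] + [1,2].
This gives a 20×12 integer matrix of rank 11; reducing to Smith normal form yields diagonal entries (1,1,1,1,1,1,1,1,1,1,1).

Boundary ∂_3: C_3 → C_2 sends each 3-simplex σ to the alternating sum Σ_i (−1)^i (σ with its i-th vertex removed). For instance
  ∂[1,2,5,8] = [2,5,8] − [1,5,8] + [1,2,8] − [1,2,5].
The 12×1 boundary matrix has rank 1 and Smith normal form diag(1).

Computing H_k = (kernel of ∂_k) / (image of ∂_{k+1}):

  H_2: rank ker ∂_2 − rank ∂_3 = (12 − 11) − 1 = 0, and the invariant factors of ∂_3 are all 1, so H_2 ≅ 0.

H_2 = 0.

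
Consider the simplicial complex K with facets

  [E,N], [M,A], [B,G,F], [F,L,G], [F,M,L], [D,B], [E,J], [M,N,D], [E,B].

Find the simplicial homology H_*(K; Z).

H_0 ≅ Z,  H_1 ≅ Z^2,  H_2 = 0.

Fix the vertex order A < B < D < E < F < G < J < L < M < N and write every simplex with vertices in increasing order. Then dim K = 2 and the simplices of K are:

  0-simplices (10): A, B, D, E, F, G, J, L, M, N
  1-simplices (15): AM, BD, BE, BF, BG, DM, DN, EJ, EN, FG, FL, FM, GL, LM, MN
  2-simplices (4): BFG, DMN, FGL, FLM

Hence C_0 ≅ Z^10, C_1 ≅ Z^15, C_2 ≅ Z^4.

Boundary ∂_1: C_1 → C_0 is given by ∂[p,q] = [q] − [p].
The 10×15 boundary matrix has rank 9 and Smith normal form diag(1,1,1,1,1,1,1,1,1).

∂_2: C_2 → C_1 maps a triangle to the signed sum of its edges. For instance
  ∂DMN = MN − DN + DM,
  ∂FLM = LM − FM + FL.
As a 15×4 matrix over Z this has rank 4, with invariant factors (1,1,1,1).

Reading off H_k = ker ∂_k / im ∂_{k+1}:

  H_0: rank C_0 − rank ∂_1 = 10 − 9 = 1, and the invariant factors of ∂_1 are all 1, so H_0 = Z.
  H_1: rank ker ∂_1 − rank ∂_2 = (15 − 9) − 4 = 2, and the invariant factors of ∂_2 are all 1, so H_1 = Z^2.
  H_2: rank ker ∂_2 − rank ∂_3 = (4 − 4) − 0 = 0, and there is no ∂_3, so H_2 = 0.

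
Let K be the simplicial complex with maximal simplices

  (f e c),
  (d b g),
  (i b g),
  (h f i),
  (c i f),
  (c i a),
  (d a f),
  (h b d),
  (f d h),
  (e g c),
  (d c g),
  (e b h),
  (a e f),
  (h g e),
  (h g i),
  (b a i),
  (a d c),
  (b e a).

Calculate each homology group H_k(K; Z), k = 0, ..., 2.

Fix the vertex order a < b < c < d < e < f < g < h < i and write every simplex with vertices in increasing order. Then dim K = 2 and the simplices of K are:

  0-simplices (9): a, b, c, d, e, f, g, h, i
  1-simplices (27): ab, ac, ad, ae, af, ai, bd, be, bg, bh, bi, cd, ce, cf, cg, ci, df, dg, dh, ef, eg, eh, fh, fi, gh, gi, hi
  2-simplices (18): abe, abi, acd, aci, adf, aef, bdg, bdh, beh, bgi, cdg, cef, ceg, cfi, dfh, egh, fhi, ghi

so the chain groups are C_0 ≅ Z^9, C_1 ≅ Z^27, C_2 ≅ Z^18.

Boundary ∂_1: C_1 → C_0 is given by ∂[p,q] = [q] − [p].
This gives a 9×27 integer matrix of rank 8; reducing to Smith normal form yields diagonal entries (1,1,1,1,1,1,1,1).

The boundary map ∂_2: C_2 → C_1 acts by ∂[p,q,r] = [q,r] − [p,r] + [p,q]. For instance
  ∂dfh = fh − dh + df,
  ∂abe = be − ae + ab.
The resulting 27×18 matrix has rank 18, and its Smith normal form has invariant factors (1,1,1,1,1,1,1,1,1,1,1,1,1,1,1,1,1,2).

From H_k ≅ ker(∂_k) / im(∂_{k+1}) we obtain:

  H_0: rank C_0 − rank ∂_1 = 9 − 8 = 1, and the invariant factors of ∂_1 are all 1, so H_0 ≅ Z.
  H_1: rank ker ∂_1 − rank ∂_2 = (27 − 8) − 18 = 1, and ∂_2 has invariant factor 2 > 1, so H_1 ≅ Z ⊕ Z_2.
  H_2: rank ker ∂_2 − rank ∂_3 = (18 − 18) − 0 = 0, and there is no ∂_3, so H_2 ≅ 0.

H_0 ≅ Z,  H_1 ≅ Z ⊕ Z_2,  H_2 = 0.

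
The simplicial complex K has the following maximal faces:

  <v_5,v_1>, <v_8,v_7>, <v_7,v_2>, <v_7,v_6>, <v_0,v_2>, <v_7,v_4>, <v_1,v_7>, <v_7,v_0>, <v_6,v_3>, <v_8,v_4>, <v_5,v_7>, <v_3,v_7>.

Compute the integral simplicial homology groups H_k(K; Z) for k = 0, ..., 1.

H_0 ≅ Z,  H_1 ≅ Z^4.

Order the vertices as v_0 < v_1 < v_2 < v_3 < v_4 < v_5 < v_6 < v_7 < v_8. Listing each simplex with vertices in this order, K has dimension 1 with simplices:

  0-simplices (9): [v_0], [v_1], [v_2], [v_3], [v_4], [v_5], [v_6], [v_7], [v_8]
  1-simplices (12): [v_0,v_2], [v_0,v_7], [v_1,v_5], [v_1,v_7], [v_2,v_7], [v_3,v_6], [v_3,v_7], [v_4,v_7], [v_4,v_8], [v_5,v_7], [v_6,v_7], [v_7,v_8]

Hence C_0 ≅ Z^9, C_1 ≅ Z^12.

∂_1: C_1 → C_0 maps an edge to its endpoints' difference, ∂[p,q] = q − p.
This gives a 9×12 integer matrix of rank 8; reducing to Smith normal form yields diagonal entries (1,1,1,1,1,1,1,1).

Computing H_k = (kernel of ∂_k) / (image of ∂_{k+1}):

  H_0: rank C_0 − rank ∂_1 = 9 − 8 = 1, and the invariant factors of ∂_1 are all 1, so H_0 = Z.
  H_1: rank ker ∂_1 − rank ∂_2 = (12 − 8) − 0 = 4, and there is no ∂_2, so H_1 = Z^4.

As a check, the Euler characteristic is 9 − 12 = -3, which agrees with 1 − 4 = -3.
(K is a triangulation of a wedge of 4 circles.)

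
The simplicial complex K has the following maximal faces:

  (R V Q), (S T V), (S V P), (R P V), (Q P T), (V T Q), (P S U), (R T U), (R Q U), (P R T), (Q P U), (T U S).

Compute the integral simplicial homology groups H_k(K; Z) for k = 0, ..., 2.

Order the vertices as P < Q < R < S < T < U < V. Listing each simplex with vertices in this order, K has dimension 2 with simplices:

  0-simplices (7): P, Q, R, S, T, U, V
  1-simplices (18): PQ, PR, PS, PT, PU, PV, QR, QT, QU, QV, RT, RU, RV, ST, SU, SV, TU, TV
  2-simplices (12): PQT, PQU, PRT, PRV, PSU, PSV, QRU, QRV, QTV, RTU, STU, STV

so the chain groups are C_0 ≅ Z^7, C_1 ≅ Z^18, C_2 ≅ Z^12.

Boundary ∂_1: C_1 → C_0 is given by ∂[p,q] = [q] − [p].
The resulting 7×18 matrix has rank 6, and its Smith normal form has invariant factors (1,1,1,1,1,1).

Boundary ∂_2: C_2 → C_1 sends each 2-simplex [p,q,r] to [q,r] − [p,r] + [p,q]. For instance
  ∂PRT = RT − PT + PR,
  ∂PSV = SV − PV + PS.
The resulting 18×12 matrix has rank 12, and its Smith normal form has invariant factors (1,1,1,1,1,1,1,1,1,1,1,2).

From H_k ≅ ker(∂_k) / im(∂_{k+1}) we obtain:

  H_0: rank C_0 − rank ∂_1 = 7 − 6 = 1, and the invariant factors of ∂_1 are all 1, so H_0 = Z.
  H_1: rank ker ∂_1 − rank ∂_2 = (18 − 6) − 12 = 0, and ∂_2 has invariant factor 2 > 1, so H_1 = Z/2.
  H_2: rank ker ∂_2 − rank ∂_3 = (12 − 12) − 0 = 0, and there is no ∂_3, so H_2 = 0.

H_0 ≅ Z,  H_1 ≅ Z/2,  H_2 = 0.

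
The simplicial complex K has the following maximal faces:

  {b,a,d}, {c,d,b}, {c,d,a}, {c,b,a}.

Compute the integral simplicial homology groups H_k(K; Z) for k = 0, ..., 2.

Order the vertices as a < b < c < d. Listing each simplex with vertices in this order, K has dimension 2 with simplices:

  0-simplices (4): a, b, c, d
  1-simplices (6): ab, ac, ad, bc, bd, cd
  2-simplices (4): abc, abd, acd, bcd

Hence C_0 ≅ Z^4, C_1 ≅ Z^6, C_2 ≅ Z^4.

The boundary map ∂_1: C_1 → C_0 maps an edge to its endpoints' difference, ∂[p,q] = q − p. For instance
  ∂ad = d − a.
The resulting 4×6 matrix has rank 3, and its Smith normal form has invariant factors (1,1,1).

Boundary ∂_2: C_2 → C_1 acts by ∂[p,q,r] = [q,r] − [p,r] + [p,q]. For instance
  ∂abd = bd − ad + ab,
  ∂bcd = cd − bd + bc.
The 6×4 boundary matrix has rank 3 and Smith normal form diag(1,1,1).

From H_k ≅ ker(∂_k) / im(∂_{k+1}) we obtain:

  H_0: rank C_0 − rank ∂_1 = 4 − 3 = 1, and the invariant factors of ∂_1 are all 1, so H_0 ≅ Z.
  H_1: rank ker ∂_1 − rank ∂_2 = (6 − 3) − 3 = 0, and the invariant factors of ∂_2 are all 1, so H_1 ≅ 0.
  H_2: rank ker ∂_2 − rank ∂_3 = (4 − 3) − 0 = 1, and there is no ∂_3, so H_2 ≅ Z.

H_0 = Z,  H_1 = 0,  H_2 = Z.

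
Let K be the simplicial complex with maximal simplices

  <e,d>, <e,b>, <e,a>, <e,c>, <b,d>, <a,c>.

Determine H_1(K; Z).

We work with the vertex ordering a < b < c < d < e. The simplices of K, each written with vertices in increasing order, are:

  0-simplices (5): a, b, c, d, e
  1-simplices (6): ac, ae, bd, be, ce, de

Hence C_0 ≅ Z^5, C_1 ≅ Z^6.

∂_1: C_1 → C_0 is given by ∂[p,q] = [q] − [p].
This gives a 5×6 integer matrix of rank 4; reducing to Smith normal form yields diagonal entries (1,1,1,1).

Reading off H_k = ker ∂_k / im ∂_{k+1}:

  H_1: rank ker ∂_1 − rank ∂_2 = (6 − 4) − 0 = 2, and there is no ∂_2, so H_1 = Z^2.

H_1 = Z^2.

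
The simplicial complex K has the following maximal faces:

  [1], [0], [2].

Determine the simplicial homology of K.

H_0 = Z^3.

Take the total order 0 < 1 < 2 on the vertex set. Then K (dimension 0) consists of the simplices:

  0-simplices (3): [0], [1], [2]

Hence C_0 ≅ Z^3.

From H_k ≅ ker(∂_k) / im(∂_{k+1}) we obtain:

  H_0: rank C_0 − rank ∂_1 = 3 − 0 = 3, and there is no ∂_1, so H_0 ≅ Z^3.

(K is a triangulation of a set of 3 points.)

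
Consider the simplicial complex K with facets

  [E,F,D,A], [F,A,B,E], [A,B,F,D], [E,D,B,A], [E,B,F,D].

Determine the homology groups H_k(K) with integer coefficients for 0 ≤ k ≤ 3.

We work with the vertex ordering A < B < D < E < F. The simplices of K, each written with vertices in increasing order, are:

  0-simplices (5): A, B, D, E, F
  1-simplices (10): AB, AD, AE, AF, BD, BE, BF, DE, DF, EF
  2-simplices (10): ABD, ABE, ABF, ADE, ADF, AEF, BDE, BDF, BEF, DEF
  3-simplices (5): ABDE, ABDF, ABEF, ADEF, BDEF

Hence C_0 ≅ Z^5, C_1 ≅ Z^10, C_2 ≅ Z^10, C_3 ≅ Z^5.

The boundary map ∂_1: C_1 → C_0 maps an edge to its endpoints' difference, ∂[p,q] = q − p.
As a 5×10 matrix over Z this has rank 4, with invariant factors (1,1,1,1).

Boundary ∂_2: C_2 → C_1 maps a triangle to the signed sum of its edges. For instance
  ∂BEF = EF − BF + BE,
  ∂AEF = EF − AF + AE.
The 10×10 boundary matrix has rank 6 and Smith normal form diag(1,1,1,1,1,1).

The boundary map ∂_3: C_3 → C_2 sends each 3-simplex σ to the alternating sum Σ_i (−1)^i (σ with its i-th vertex removed). For instance
  ∂BDEF = DEF − BEF + BDF − BDE,
  ∂ABDF = BDF − ADF + ABF − ABD.
As a 10×5 matrix over Z this has rank 4, with invariant factors (1,1,1,1).

Now H_k = ker ∂_k / im ∂_{k+1}, so:

  H_0: rank C_0 − rank ∂_1 = 5 − 4 = 1, and the invariant factors of ∂_1 are all 1, so H_0 ≅ Z.
  H_1: rank ker ∂_1 − rank ∂_2 = (10 − 4) − 6 = 0, and the invariant factors of ∂_2 are all 1, so H_1 ≅ 0.
  H_2: rank ker ∂_2 − rank ∂_3 = (10 − 6) − 4 = 0, and the invariant factors of ∂_3 are all 1, so H_2 ≅ 0.
  H_3: rank ker ∂_3 − rank ∂_4 = (5 − 4) − 0 = 1, and there is no ∂_4, so H_3 ≅ Z.

H_0 ≅ Z,  H_1 = 0,  H_2 = 0,  H_3 ≅ Z.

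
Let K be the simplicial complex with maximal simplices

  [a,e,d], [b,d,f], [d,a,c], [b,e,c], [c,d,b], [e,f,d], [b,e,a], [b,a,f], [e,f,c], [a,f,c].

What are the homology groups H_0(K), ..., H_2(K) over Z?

Fix the vertex order a < b < c < d < e < f and write every simplex with vertices in increasing order. Then dim K = 2 and the simplices of K are:

  0-simplices (6): a, b, c, d, e, f
  1-simplices (15): ab, ac, ad, ae, af, bc, bd, be, bf, cd, ce, cf, de, df, ef
  2-simplices (10): abe, abf, acd, acf, ade, bcd, bce, bdf, cef, def

so the chain groups are C_0 ≅ Z^6, C_1 ≅ Z^15, C_2 ≅ Z^10.

The boundary map ∂_1: C_1 → C_0 is given by ∂[p,q] = [q] − [p].
The resulting 6×15 matrix has rank 5, and its Smith normal form has invariant factors (1,1,1,1,1).

The boundary map ∂_2: C_2 → C_1 acts by ∂[p,q,r] = [q,r] − [p,r] + [p,q]. For instance
  ∂acd = cd − ad + ac,
  ∂acf = cf − af + ac.
As a 15×10 matrix over Z this has rank 10, with invariant factors (1,1,1,1,1,1,1,1,1,2).

From H_k ≅ ker(∂_k) / im(∂_{k+1}) we obtain:

  H_0: rank C_0 − rank ∂_1 = 6 − 5 = 1, and the invariant factors of ∂_1 are all 1, so H_0 = Z.
  H_1: rank ker ∂_1 − rank ∂_2 = (15 − 5) − 10 = 0, and ∂_2 has invariant factor 2 > 1, so H_1 = Z/2.
  H_2: rank ker ∂_2 − rank ∂_3 = (10 − 10) − 0 = 0, and there is no ∂_3, so H_2 = 0.

(K is a triangulation of the real projective plane RP^2.)

H_0 = Z,  H_1 = Z/2,  H_2 = 0.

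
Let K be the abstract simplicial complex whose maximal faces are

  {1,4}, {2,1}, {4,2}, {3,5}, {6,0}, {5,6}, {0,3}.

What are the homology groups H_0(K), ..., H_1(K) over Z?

Fix the vertex order 0 < 1 < 2 < 3 < 4 < 5 < 6 and write every simplex with vertices in increasing order. Then dim K = 1 and the simplices of K are:

  0-simplices (7): [0], [1], [2], [3], [4], [5], [6]
  1-simplices (7): [0,3], [0,6], [1,2], [1,4], [2,4], [3,5], [5,6]

so the chain groups are C_0 ≅ Z^7, C_1 ≅ Z^7.

∂_1: C_1 → C_0 maps an edge to its endpoints' difference, ∂[p,q] = q − p.
As a 7×7 matrix over Z this has rank 5, with invariant factors (1,1,1,1,1).

Now H_k = ker ∂_k / im ∂_{k+1}, so:

  H_0: rank C_0 − rank ∂_1 = 7 − 5 = 2, and the invariant factors of ∂_1 are all 1, so H_0 = Z^2.
  H_1: rank ker ∂_1 − rank ∂_2 = (7 − 5) − 0 = 2, and there is no ∂_2, so H_1 = Z^2.

H_0 = Z^2,  H_1 = Z^2.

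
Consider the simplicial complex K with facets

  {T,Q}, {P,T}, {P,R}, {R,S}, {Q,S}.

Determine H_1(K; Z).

We work with the vertex ordering P < Q < R < S < T. The simplices of K, each written with vertices in increasing order, are:

  0-simplices (5): P, Q, R, S, T
  1-simplices (5): PR, PT, QS, QT, RS

giving chain groups C_0 ≅ Z^5, C_1 ≅ Z^5.

The boundary map ∂_1: C_1 → C_0 is given by ∂[p,q] = [q] − [p].
As a 5×5 matrix over Z this has rank 4, with invariant factors (1,1,1,1).

Reading off H_k = ker ∂_k / im ∂_{k+1}:

  H_1: rank ker ∂_1 − rank ∂_2 = (5 − 4) − 0 = 1, and there is no ∂_2, so H_1 = Z.

(K is a triangulation of the circle S^1.)

H_1 = Z.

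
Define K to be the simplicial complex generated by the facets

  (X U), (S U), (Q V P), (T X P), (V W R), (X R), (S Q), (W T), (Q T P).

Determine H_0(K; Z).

Order the vertices as P < Q < R < S < T < U < V < W < X. Listing each simplex with vertices in this order, K has dimension 2 with simplices:

  0-simplices (9): P, Q, R, S, T, U, V, W, X
  1-simplices (15): PQ, PT, PV, PX, QS, QT, QV, RV, RW, RX, SU, TW, TX, UX, VW
  2-simplices (4): PQT, PQV, PTX, RVW

giving chain groups C_0 ≅ Z^9, C_1 ≅ Z^15, C_2 ≅ Z^4.

The boundary map ∂_1: C_1 → C_0 sends each edge [p,q] (with p < q) to q − p. For instance
  ∂TX = X − T.
This gives a 9×15 integer matrix of rank 8; reducing to Smith normal form yields diagonal entries (1,1,1,1,1,1,1,1).

∂_2: C_2 → C_1 acts by ∂[p,q,r] = [q,r] − [p,r] + [p,q]. For instance
  ∂PQV = QV − PV + PQ,
  ∂PTX = TX − PX + PT.
This gives a 15×4 integer matrix of rank 4; reducing to Smith normal form yields diagonal entries (1,1,1,1).

Now H_k = ker ∂_k / im ∂_{k+1}, so:

  H_0: rank C_0 − rank ∂_1 = 9 − 8 = 1, and the invariant factors of ∂_1 are all 1, so H_0 = Z.

H_0 ≅ Z.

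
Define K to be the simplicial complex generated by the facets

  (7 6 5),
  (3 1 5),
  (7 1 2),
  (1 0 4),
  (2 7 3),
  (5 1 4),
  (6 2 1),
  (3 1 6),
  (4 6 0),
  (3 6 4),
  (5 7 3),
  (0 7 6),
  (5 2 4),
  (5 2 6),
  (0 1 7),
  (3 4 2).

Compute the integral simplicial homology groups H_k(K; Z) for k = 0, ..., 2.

We work with the vertex ordering 0 < 1 < 2 < 3 < 4 < 5 < 6 < 7. The simplices of K, each written with vertices in increasing order, are:

  0-simplices (8): [0], [1], [2], [3], [4], [5], [6], [7]
  1-simplices (24): (24 of them)
  2-simplices (16): [0,1,4], [0,1,7], [0,4,6], [0,6,7], [1,2,6], [1,2,7], [1,3,5], [1,3,6], [1,4,5], [2,3,4], [2,3,7], [2,4,5], [2,5,6], [3,4,6], [3,5,7], [5,6,7]

so the chain groups are C_0 ≅ Z^8, C_1 ≅ Z^24, C_2 ≅ Z^16.

The boundary map ∂_1: C_1 → C_0 is given by ∂[p,q] = [q] − [p]. For instance
  ∂[1,7] = [7] − [1].
As a 8×24 matrix over Z this has rank 7, with invariant factors (1,1,1,1,1,1,1).

Boundary ∂_2: C_2 → C_1 sends each 2-simplex [p,q,r] to [q,r] − [p,r] + [p,q]. For instance
  ∂[3,5,7] = [5,7] − [3,7] + [3,5],
  ∂[0,4,6] = [4,6] − [0,6] + [0,4].
The 24×16 boundary matrix has rank 15 and Smith normal form diag(1,1,1,1,1,1,1,1,1,1,1,1,1,1,1).

Reading off H_k = ker ∂_k / im ∂_{k+1}:

  H_0: rank C_0 − rank ∂_1 = 8 − 7 = 1, and the invariant factors of ∂_1 are all 1, so H_0 = Z.
  H_1: rank ker ∂_1 − rank ∂_2 = (24 − 7) − 15 = 2, and the invariant factors of ∂_2 are all 1, so H_1 = Z^2.
  H_2: rank ker ∂_2 − rank ∂_3 = (16 − 15) − 0 = 1, and there is no ∂_3, so H_2 = Z.

As a check, the Euler characteristic is 8 − 24 + 16 = 0, which agrees with 1 − 2 + 1 = 0.

H_0 = Z,  H_1 = Z^2,  H_2 = Z.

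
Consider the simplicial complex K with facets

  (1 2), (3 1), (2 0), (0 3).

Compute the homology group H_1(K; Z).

K has 4 vertices, 4 edges.
rank ∂_1 = 3, rank ∂_2 = 0 ⇒ b_1 = 4 − 3 − 0 = 1. So H_1 ≅ Z.

H_1 = Z.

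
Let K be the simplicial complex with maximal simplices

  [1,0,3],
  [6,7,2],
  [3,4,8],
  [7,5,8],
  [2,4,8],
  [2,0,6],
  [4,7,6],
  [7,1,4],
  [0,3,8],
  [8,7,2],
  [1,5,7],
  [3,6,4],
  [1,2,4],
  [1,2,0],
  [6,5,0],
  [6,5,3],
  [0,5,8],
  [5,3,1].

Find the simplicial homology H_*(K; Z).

H_0 = Z,  H_1 = Z ⊕ Z_2,  H_2 = 0.

Take the total order 0 < 1 < 2 < 3 < 4 < 5 < 6 < 7 < 8 on the vertex set. Then K (dimension 2) consists of the simplices:

  0-simplices (9): [0], [1], [2], [3], [4], [5], [6], [7], [8]
  1-simplices (27): (27 of them)
  2-simplices (18): [0,1,2], [0,1,3], [0,2,6], [0,3,8], [0,5,6], [0,5,8], [1,2,4], [1,3,5], [1,4,7], [1,5,7], [2,4,8], [2,6,7], [2,7,8], [3,4,6], [3,4,8], [3,5,6], [4,6,7], [5,7,8]

Hence C_0 ≅ Z^9, C_1 ≅ Z^27, C_2 ≅ Z^18.

∂_1: C_1 → C_0 maps an edge to its endpoints' difference, ∂[p,q] = q − p.
This gives a 9×27 integer matrix of rank 8; reducing to Smith normal form yields diagonal entries (1,1,1,1,1,1,1,1).

∂_2: C_2 → C_1 maps a triangle to the signed sum of its edges. For instance
  ∂[1,3,5] = [3,5] − [1,5] + [1,3],
  ∂[2,6,7] = [6,7] − [2,7] + [2,6].
The 27×18 boundary matrix has rank 18 and Smith normal form diag(1,1,1,1,1,1,1,1,1,1,1,1,1,1,1,1,1,2).

Computing H_k = (kernel of ∂_k) / (image of ∂_{k+1}):

  H_0: rank C_0 − rank ∂_1 = 9 − 8 = 1, and the invariant factors of ∂_1 are all 1, so H_0 = Z.
  H_1: rank ker ∂_1 − rank ∂_2 = (27 − 8) − 18 = 1, and ∂_2 has invariant factor 2 > 1, so H_1 = Z ⊕ Z_2.
  H_2: rank ker ∂_2 − rank ∂_3 = (18 − 18) − 0 = 0, and there is no ∂_3, so H_2 = 0.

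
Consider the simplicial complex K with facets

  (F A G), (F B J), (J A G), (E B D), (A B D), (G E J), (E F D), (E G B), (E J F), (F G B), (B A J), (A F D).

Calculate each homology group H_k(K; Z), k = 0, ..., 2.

K has 7 vertices, 18 edges, 12 triangles.
rank ∂_0 = 0, rank ∂_1 = 6 ⇒ b_0 = 7 − 0 − 6 = 1; all invariant factors of ∂_1 are 1 so no torsion. So H_0 = Z.
rank ∂_1 = 6, rank ∂_2 = 12 ⇒ b_1 = 18 − 6 − 12 = 0; ∂_2 has invariant factor(s) [2] giving torsion. So H_1 = Z/2Z.
rank ∂_2 = 12, rank ∂_3 = 0 ⇒ b_2 = 12 − 12 − 0 = 0. So H_2 = 0.

H_0 ≅ Z,  H_1 ≅ Z/2Z,  H_2 = 0.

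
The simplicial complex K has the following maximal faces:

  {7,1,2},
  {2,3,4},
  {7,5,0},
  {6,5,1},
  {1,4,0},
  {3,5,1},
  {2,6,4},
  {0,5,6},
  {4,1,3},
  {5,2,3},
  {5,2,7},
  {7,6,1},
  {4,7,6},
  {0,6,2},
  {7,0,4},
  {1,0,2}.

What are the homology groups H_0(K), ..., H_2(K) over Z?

H_0 ≅ Z,  H_1 ≅ Z^2,  H_2 ≅ Z.

Order the vertices as 0 < 1 < 2 < 3 < 4 < 5 < 6 < 7. Listing each simplex with vertices in this order, K has dimension 2 with simplices:

  0-simplices (8): [0], [1], [2], [3], [4], [5], [6], [7]
  1-simplices (24): (24 of them)
  2-simplices (16): [0,1,2], [0,1,4], [0,2,6], [0,4,7], [0,5,6], [0,5,7], [1,2,7], [1,3,4], [1,3,5], [1,5,6], [1,6,7], [2,3,4], [2,3,5], [2,4,6], [2,5,7], [4,6,7]

Hence C_0 ≅ Z^8, C_1 ≅ Z^24, C_2 ≅ Z^16.

The boundary map ∂_1: C_1 → C_0 sends each edge [p,q] (with p < q) to q − p. For instance
  ∂[1,6] = [6] − [1].
The 8×24 boundary matrix has rank 7 and Smith normal form diag(1,1,1,1,1,1,1).

Boundary ∂_2: C_2 → C_1 sends each 2-simplex [p,q,r] to [q,r] − [p,r] + [p,q]. For instance
  ∂[0,2,6] = [2,6] − [0,6] + [0,2],
  ∂[1,6,7] = [6,7] − [1,7] + [1,6].
The resulting 24×16 matrix has rank 15, and its Smith normal form has invariant factors (1,1,1,1,1,1,1,1,1,1,1,1,1,1,1).

From H_k ≅ ker(∂_k) / im(∂_{k+1}) we obtain:

  H_0: rank C_0 − rank ∂_1 = 8 − 7 = 1, and the invariant factors of ∂_1 are all 1, so H_0 ≅ Z.
  H_1: rank ker ∂_1 − rank ∂_2 = (24 − 7) − 15 = 2, and the invariant factors of ∂_2 are all 1, so H_1 ≅ Z^2.
  H_2: rank ker ∂_2 − rank ∂_3 = (16 − 15) − 0 = 1, and there is no ∂_3, so H_2 ≅ Z.

As a check, the Euler characteristic is 8 − 24 + 16 = 0, which agrees with 1 − 2 + 1 = 0.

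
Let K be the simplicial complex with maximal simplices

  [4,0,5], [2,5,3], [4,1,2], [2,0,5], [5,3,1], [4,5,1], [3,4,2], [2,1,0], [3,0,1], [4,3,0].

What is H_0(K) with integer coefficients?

H_0 ≅ Z.

K has 6 vertices, 15 edges, 10 triangles.
rank ∂_0 = 0, rank ∂_1 = 5 ⇒ b_0 = 6 − 0 − 5 = 1; all invariant factors of ∂_1 are 1 so no torsion. So H_0 = Z.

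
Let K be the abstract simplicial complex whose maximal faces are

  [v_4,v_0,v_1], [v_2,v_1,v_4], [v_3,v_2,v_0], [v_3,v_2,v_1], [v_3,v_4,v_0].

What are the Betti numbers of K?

Order the vertices as v_0 < v_1 < v_2 < v_3 < v_4. Listing each simplex with vertices in this order, K has dimension 2 with simplices:

  0-simplices (5): [v_0], [v_1], [v_2], [v_3], [v_4]
  1-simplices (10): [v_0,v_1], [v_0,v_2], [v_0,v_3], [v_0,v_4], [v_1,v_2], [v_1,v_3], [v_1,v_4], [v_2,v_3], [v_2,v_4], [v_3,v_4]
  2-simplices (5): [v_0,v_1,v_4], [v_0,v_2,v_3], [v_0,v_3,v_4], [v_1,v_2,v_3], [v_1,v_2,v_4]

Hence C_0 ≅ Z^5, C_1 ≅ Z^10, C_2 ≅ Z^5.

The boundary map ∂_1: C_1 → C_0 is given by ∂[p,q] = [q] − [p]. For instance
  ∂[v_0,v_1] = [v_1] − [v_0].
This gives a 5×10 integer matrix of rank 4; reducing to Smith normal form yields diagonal entries (1,1,1,1).

Boundary ∂_2: C_2 → C_1 sends each 2-simplex [p,q,r] to [q,r] − [p,r] + [p,q]. For instance
  ∂[v_1,v_2,v_3] = [v_2,v_3] − [v_1,v_3] + [v_1,v_2],
  ∂[v_0,v_2,v_3] = [v_2,v_3] − [v_0,v_3] + [v_0,v_2].
As a 10×5 matrix over Z this has rank 5, with invariant factors (1,1,1,1,1).

Computing H_k = (kernel of ∂_k) / (image of ∂_{k+1}):

  H_0: rank C_0 − rank ∂_1 = 5 − 4 = 1, and the invariant factors of ∂_1 are all 1, so H_0 ≅ Z.
  H_1: rank ker ∂_1 − rank ∂_2 = (10 − 4) − 5 = 1, and the invariant factors of ∂_2 are all 1, so H_1 ≅ Z.
  H_2: rank ker ∂_2 − rank ∂_3 = (5 − 5) − 0 = 0, and there is no ∂_3, so H_2 ≅ 0.

Hence the Betti numbers are b_0 = 1, b_1 = 1, b_2 = 0.

b_0 = 1, b_1 = 1, b_2 = 0.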